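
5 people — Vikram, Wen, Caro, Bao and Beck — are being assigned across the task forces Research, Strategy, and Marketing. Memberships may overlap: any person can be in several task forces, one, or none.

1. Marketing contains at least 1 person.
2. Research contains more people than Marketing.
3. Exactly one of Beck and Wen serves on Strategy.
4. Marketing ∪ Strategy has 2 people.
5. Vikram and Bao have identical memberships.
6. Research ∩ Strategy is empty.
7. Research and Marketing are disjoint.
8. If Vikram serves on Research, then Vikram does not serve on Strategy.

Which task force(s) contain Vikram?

Vikram: Research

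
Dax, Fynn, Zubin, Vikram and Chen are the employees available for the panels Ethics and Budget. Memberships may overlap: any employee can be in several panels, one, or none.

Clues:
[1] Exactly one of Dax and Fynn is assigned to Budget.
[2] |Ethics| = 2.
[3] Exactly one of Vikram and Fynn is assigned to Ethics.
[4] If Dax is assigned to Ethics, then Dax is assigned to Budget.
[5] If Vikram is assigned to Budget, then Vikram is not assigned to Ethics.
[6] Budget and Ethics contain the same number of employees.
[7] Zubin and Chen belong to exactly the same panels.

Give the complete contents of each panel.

Ethics = {Dax, Fynn}; Budget = {Dax, Vikram}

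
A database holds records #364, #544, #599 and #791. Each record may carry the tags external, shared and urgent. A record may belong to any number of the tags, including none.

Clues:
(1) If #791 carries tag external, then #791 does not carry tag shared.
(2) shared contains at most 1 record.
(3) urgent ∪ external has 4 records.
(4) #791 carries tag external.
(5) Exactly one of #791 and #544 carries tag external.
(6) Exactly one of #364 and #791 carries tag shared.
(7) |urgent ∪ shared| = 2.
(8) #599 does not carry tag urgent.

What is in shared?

shared = {#364}

From (4): #791 ∈ external.
From (8): #599 ∉ urgent.
(1): #791 ∉ shared.
(5) (exactly one): #544 ∉ external.
(6) (exactly one): #364 ∈ shared.
(2): shared already has 1, so the rest are out.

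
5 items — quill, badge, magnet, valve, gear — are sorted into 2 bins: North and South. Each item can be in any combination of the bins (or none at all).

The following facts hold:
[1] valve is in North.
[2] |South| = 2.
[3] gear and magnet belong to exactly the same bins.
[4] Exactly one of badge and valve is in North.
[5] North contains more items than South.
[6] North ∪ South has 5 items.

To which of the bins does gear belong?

gear: North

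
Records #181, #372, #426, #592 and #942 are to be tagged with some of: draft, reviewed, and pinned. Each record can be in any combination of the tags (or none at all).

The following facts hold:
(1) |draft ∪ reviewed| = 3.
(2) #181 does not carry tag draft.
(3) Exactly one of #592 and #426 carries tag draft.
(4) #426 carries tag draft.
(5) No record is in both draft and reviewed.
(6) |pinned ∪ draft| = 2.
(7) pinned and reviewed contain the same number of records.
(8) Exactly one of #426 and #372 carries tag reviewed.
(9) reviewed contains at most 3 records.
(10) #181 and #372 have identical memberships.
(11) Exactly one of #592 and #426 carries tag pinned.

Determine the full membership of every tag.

draft = {#426}; reviewed = {#181, #372}; pinned = {#426, #942}

From (2): #181 ∉ draft.
From (4): #426 ∈ draft.
(3) (exactly one): #592 ∉ draft.
(5) (disjoint): #426 ∉ reviewed.
(8) (exactly one): #372 ∈ reviewed.
(10): #372 matches #181: #372 ∉ draft.
(10): #181 matches #372: #181 ∈ reviewed.
Suppose #181 ∈ pinned: no assignment then satisfies all the clues, so #181 ∉ pinned.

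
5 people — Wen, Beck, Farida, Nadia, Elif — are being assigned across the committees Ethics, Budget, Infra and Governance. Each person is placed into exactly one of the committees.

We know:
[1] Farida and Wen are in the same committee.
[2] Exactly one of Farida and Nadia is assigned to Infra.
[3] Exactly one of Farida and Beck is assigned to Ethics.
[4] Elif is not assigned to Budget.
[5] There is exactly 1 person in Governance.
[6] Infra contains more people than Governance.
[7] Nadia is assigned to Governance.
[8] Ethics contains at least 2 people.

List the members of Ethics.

Ethics = {Beck, Elif}

From (4): Elif ∉ Budget.
From (7): Nadia ∈ Governance.
(2) (exactly one): Farida ∈ Infra.
(3) (exactly one): Beck ∈ Ethics.
(5): Governance already has 1, so the rest are out.
(1): Wen matches Farida: Wen ∉ Ethics.
(1): Wen matches Farida: Wen ∉ Budget.
(1): Wen matches Farida: Wen ∈ Infra.
(8): only 2 candidates remain for Ethics, so all are in.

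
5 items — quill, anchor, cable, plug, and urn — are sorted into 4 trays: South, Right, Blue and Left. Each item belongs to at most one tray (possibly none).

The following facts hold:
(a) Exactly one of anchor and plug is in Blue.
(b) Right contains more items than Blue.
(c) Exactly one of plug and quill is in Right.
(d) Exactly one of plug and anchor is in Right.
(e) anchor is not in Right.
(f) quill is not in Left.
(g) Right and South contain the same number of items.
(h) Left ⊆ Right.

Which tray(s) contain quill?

quill: South

From (e): anchor ∉ Right.
From (f): quill ∉ Left.
(d) (exactly one): plug ∈ Right.
(h) contrapositive: anchor ∉ Left.
(a) (exactly one): anchor ∈ Blue.
(c) (exactly one): quill ∉ Right.
Suppose quill ∉ South: no assignment then satisfies all the clues, so quill ∈ South.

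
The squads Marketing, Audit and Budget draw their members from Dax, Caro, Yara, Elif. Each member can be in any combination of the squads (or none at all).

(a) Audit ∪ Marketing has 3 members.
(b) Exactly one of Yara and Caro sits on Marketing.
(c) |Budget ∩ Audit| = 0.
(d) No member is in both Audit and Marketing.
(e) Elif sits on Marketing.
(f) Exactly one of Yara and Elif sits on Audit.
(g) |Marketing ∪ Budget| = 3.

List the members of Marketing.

From (e): Elif ∈ Marketing.
(d) (disjoint): Elif ∉ Audit.
(f) (exactly one): Yara ∈ Audit.
(d) (disjoint): Yara ∉ Marketing.
(b) (exactly one): Caro ∈ Marketing.
(d) (disjoint): Caro ∉ Audit.
Suppose Dax ∈ Marketing: no assignment then satisfies all the clues, so Dax ∉ Marketing.

Marketing = {Caro, Elif}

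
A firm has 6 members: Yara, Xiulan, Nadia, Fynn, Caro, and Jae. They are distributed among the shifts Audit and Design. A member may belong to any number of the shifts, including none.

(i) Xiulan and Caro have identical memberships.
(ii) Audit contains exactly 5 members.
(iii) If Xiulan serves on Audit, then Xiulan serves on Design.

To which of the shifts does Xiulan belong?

Xiulan: Audit, Design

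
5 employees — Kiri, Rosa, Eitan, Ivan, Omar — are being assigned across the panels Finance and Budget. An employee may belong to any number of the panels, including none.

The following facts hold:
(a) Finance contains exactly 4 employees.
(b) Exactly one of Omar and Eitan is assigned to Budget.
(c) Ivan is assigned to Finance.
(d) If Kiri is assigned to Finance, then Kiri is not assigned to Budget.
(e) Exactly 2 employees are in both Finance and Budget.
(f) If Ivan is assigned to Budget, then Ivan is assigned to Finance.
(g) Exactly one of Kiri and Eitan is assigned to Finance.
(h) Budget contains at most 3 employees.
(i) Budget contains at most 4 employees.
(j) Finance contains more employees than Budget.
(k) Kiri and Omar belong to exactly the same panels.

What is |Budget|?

3

From (c): Ivan ∈ Finance.
Suppose Kiri ∉ Finance: no assignment then satisfies all the clues, so Kiri ∈ Finance.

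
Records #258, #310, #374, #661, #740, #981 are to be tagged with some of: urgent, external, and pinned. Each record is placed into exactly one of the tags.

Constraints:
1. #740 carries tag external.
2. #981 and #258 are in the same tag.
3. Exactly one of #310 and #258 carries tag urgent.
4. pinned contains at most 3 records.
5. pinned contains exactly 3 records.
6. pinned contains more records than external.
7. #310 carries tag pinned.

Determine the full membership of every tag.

urgent = {#258, #981}; external = {#740}; pinned = {#310, #374, #661}

From (1): #740 ∈ external.
From (7): #310 ∈ pinned.
(3) (exactly one): #258 ∈ urgent.
(2): #981 matches #258: #981 ∈ urgent.
(5): only 3 candidates remain for pinned, so all are in.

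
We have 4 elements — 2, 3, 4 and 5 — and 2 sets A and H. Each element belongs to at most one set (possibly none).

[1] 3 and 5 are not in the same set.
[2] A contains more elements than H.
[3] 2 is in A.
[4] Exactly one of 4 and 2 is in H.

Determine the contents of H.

H = {4}

From (3): 2 ∈ A.
(4) (exactly one): 4 ∈ H.
Suppose 3 ∈ H: no assignment then satisfies all the clues, so 3 ∉ H.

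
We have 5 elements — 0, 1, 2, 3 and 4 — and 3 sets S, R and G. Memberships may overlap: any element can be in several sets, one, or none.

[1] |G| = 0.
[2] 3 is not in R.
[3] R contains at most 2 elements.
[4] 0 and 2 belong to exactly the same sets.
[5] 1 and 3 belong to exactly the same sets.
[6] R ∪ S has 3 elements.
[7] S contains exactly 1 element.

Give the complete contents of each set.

S = {4}; R = {0, 2}; G = {}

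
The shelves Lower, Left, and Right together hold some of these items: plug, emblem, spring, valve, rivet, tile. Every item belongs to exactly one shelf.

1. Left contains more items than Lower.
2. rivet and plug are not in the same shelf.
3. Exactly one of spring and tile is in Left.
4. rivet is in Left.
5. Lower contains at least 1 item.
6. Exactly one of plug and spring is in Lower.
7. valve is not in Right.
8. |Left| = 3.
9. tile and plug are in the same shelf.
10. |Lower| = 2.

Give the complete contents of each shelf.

Lower = {plug, tile}; Left = {rivet, spring, valve}; Right = {emblem}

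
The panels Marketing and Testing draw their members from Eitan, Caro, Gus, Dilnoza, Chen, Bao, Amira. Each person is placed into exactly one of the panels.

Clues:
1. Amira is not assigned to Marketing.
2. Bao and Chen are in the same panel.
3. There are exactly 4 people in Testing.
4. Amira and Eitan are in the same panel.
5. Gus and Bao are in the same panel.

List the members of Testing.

Testing = {Amira, Caro, Dilnoza, Eitan}

From (1): Amira ∉ Marketing.
(4): Eitan matches Amira: Eitan ∉ Marketing.
Only one panel left: Eitan ∈ Testing.
Only one panel left: Amira ∈ Testing.
Suppose Caro ∉ Testing: no assignment then satisfies all the clues, so Caro ∈ Testing.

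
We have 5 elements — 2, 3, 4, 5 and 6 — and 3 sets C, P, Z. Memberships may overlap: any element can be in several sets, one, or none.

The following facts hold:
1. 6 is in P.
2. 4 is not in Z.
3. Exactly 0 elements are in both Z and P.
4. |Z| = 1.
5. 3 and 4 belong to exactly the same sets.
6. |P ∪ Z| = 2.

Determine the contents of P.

P = {6}

From (1): 6 ∈ P.
From (2): 4 ∉ Z.
(5): 3 matches 4: 3 ∉ Z.
Suppose 2 ∈ P: no assignment then satisfies all the clues, so 2 ∉ P.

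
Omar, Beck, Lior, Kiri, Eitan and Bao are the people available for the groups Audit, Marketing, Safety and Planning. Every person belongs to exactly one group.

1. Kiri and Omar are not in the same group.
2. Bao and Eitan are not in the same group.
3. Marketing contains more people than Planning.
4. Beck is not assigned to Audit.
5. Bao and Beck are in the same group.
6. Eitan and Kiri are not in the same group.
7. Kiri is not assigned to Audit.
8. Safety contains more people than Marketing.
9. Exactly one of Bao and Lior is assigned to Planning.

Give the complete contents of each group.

Audit = {}; Marketing = {Eitan, Omar}; Safety = {Bao, Beck, Kiri}; Planning = {Lior}

From (4): Beck ∉ Audit.
From (7): Kiri ∉ Audit.
(5): Bao matches Beck: Bao ∉ Audit.
Suppose Omar ∈ Audit: no assignment then satisfies all the clues, so Omar ∉ Audit.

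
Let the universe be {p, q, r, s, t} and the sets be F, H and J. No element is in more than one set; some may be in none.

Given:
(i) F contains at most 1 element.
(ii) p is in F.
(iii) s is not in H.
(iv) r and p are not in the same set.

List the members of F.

F = {p}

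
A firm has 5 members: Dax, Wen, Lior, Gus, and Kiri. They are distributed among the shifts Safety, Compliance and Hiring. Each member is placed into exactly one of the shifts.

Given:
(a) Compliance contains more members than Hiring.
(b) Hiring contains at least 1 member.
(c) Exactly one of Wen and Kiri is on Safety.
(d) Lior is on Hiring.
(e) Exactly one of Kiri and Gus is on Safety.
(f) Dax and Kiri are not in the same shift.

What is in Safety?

Safety = {Kiri}

From (d): Lior ∈ Hiring.
Suppose Dax ∈ Safety: no assignment then satisfies all the clues, so Dax ∉ Safety.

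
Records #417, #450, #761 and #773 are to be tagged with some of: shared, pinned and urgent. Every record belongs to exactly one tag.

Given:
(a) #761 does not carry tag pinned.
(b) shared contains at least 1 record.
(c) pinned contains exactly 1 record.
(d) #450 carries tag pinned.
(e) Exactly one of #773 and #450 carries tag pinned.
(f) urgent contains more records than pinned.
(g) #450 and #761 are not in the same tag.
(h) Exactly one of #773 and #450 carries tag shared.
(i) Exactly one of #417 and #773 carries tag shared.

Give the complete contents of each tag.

shared = {#773}; pinned = {#450}; urgent = {#417, #761}

From (a): #761 ∉ pinned.
From (d): #450 ∈ pinned.
(c): pinned already has 1, so the rest are out.
(h) (exactly one): #773 ∈ shared.
(i) (exactly one): #417 ∉ shared.
Only one tag left: #417 ∈ urgent.
Suppose #761 ∈ shared: no assignment then satisfies all the clues, so #761 ∉ shared.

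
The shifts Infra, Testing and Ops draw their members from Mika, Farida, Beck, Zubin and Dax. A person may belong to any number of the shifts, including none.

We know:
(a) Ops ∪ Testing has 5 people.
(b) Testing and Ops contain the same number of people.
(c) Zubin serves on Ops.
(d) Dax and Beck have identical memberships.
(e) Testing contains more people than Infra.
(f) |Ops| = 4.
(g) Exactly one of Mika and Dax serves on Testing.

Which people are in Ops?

Ops = {Beck, Dax, Mika, Zubin}

From (c): Zubin ∈ Ops.
Suppose Mika ∉ Ops: no assignment then satisfies all the clues, so Mika ∈ Ops.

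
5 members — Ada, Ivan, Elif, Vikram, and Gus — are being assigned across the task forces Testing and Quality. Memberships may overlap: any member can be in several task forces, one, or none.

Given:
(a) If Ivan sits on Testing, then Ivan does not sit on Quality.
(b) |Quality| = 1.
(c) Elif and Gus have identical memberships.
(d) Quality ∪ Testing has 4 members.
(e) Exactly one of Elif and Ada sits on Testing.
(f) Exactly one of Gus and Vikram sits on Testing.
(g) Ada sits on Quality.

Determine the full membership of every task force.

Testing = {Elif, Gus, Ivan}; Quality = {Ada}

From (g): Ada ∈ Quality.
(b): Quality already has 1, so the rest are out.
Suppose Ada ∈ Testing: no assignment then satisfies all the clues, so Ada ∉ Testing.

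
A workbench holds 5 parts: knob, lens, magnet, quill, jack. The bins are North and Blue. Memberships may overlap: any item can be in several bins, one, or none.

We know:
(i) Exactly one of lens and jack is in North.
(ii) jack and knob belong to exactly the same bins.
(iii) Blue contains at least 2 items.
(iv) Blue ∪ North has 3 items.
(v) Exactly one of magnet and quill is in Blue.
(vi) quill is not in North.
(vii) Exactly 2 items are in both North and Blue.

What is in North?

From (vi): quill ∉ North.
Suppose knob ∉ North: no assignment then satisfies all the clues, so knob ∈ North.

North = {jack, knob}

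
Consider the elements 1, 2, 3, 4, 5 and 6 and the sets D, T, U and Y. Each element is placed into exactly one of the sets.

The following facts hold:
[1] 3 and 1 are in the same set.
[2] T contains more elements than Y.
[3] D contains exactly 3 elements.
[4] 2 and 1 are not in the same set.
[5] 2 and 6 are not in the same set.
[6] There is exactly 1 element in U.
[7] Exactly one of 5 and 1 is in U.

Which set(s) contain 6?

6: D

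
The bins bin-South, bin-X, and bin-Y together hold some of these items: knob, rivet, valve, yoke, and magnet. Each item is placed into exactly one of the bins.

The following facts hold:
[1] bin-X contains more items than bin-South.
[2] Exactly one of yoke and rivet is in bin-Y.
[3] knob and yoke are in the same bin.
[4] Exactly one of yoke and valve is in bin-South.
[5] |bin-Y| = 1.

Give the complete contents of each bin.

bin-South = {valve}; bin-X = {knob, magnet, yoke}; bin-Y = {rivet}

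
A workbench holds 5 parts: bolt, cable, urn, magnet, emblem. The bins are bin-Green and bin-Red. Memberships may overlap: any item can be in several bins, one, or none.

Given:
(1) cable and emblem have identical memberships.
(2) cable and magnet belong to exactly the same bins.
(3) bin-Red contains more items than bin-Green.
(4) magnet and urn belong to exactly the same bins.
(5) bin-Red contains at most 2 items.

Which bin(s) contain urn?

urn: none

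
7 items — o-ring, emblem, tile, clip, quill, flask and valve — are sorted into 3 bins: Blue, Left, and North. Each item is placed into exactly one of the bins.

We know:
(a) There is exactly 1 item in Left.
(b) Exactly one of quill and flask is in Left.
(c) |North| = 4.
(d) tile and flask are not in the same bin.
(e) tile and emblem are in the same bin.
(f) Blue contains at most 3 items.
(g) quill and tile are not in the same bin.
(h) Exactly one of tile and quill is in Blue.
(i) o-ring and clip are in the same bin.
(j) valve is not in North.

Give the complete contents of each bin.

Blue = {quill, valve}; Left = {flask}; North = {clip, emblem, o-ring, tile}

From (j): valve ∉ North.
Suppose o-ring ∈ Blue: no assignment then satisfies all the clues, so o-ring ∉ Blue.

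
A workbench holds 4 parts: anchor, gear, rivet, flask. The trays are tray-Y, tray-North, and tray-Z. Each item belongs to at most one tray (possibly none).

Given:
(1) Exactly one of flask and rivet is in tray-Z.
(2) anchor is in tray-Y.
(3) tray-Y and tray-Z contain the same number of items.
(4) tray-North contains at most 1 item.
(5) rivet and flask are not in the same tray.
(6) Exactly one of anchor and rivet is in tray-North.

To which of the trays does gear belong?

gear: none

From (2): anchor ∈ tray-Y.
(6) (exactly one): rivet ∈ tray-North.
(1) (exactly one): flask ∈ tray-Z.
(4): tray-North already has 1, so the rest are out.
Suppose gear ∈ tray-Y: no assignment then satisfies all the clues, so gear ∉ tray-Y.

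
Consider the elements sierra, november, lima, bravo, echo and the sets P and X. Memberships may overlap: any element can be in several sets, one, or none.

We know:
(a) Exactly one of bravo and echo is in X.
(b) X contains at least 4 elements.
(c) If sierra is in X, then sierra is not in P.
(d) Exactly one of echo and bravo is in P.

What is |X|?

4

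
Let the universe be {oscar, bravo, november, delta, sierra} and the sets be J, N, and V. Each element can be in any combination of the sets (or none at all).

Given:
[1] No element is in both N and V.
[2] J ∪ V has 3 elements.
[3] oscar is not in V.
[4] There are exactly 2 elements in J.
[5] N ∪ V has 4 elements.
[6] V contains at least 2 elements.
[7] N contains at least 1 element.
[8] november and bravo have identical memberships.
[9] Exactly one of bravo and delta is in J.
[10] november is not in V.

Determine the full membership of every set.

From (3): oscar ∉ V.
From (10): november ∉ V.
(8): bravo matches november: bravo ∉ V.
(6): only 2 candidates remain for V, so all are in.
(1) (disjoint): delta ∉ N.
(1) (disjoint): sierra ∉ N.
Suppose oscar ∉ J: no assignment then satisfies all the clues, so oscar ∈ J.

J = {delta, oscar}; N = {bravo, november}; V = {delta, sierra}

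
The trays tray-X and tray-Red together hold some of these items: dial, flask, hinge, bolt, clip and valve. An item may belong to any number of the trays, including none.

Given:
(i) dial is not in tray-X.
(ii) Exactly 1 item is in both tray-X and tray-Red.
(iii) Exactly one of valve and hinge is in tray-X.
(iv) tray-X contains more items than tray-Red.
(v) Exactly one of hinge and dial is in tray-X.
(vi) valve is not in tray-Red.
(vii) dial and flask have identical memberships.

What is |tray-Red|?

1

From (i): dial ∉ tray-X.
From (vi): valve ∉ tray-Red.
(v) (exactly one): hinge ∈ tray-X.
(vii): flask matches dial: flask ∉ tray-X.
(iii) (exactly one): valve ∉ tray-X.
Suppose dial ∈ tray-Red: no assignment then satisfies all the clues, so dial ∉ tray-Red.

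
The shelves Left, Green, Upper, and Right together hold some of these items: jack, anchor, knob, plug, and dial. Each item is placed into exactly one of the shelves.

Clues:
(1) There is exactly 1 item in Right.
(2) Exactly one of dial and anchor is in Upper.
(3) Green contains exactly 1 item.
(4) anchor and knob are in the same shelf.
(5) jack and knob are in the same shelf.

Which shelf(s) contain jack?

jack: Upper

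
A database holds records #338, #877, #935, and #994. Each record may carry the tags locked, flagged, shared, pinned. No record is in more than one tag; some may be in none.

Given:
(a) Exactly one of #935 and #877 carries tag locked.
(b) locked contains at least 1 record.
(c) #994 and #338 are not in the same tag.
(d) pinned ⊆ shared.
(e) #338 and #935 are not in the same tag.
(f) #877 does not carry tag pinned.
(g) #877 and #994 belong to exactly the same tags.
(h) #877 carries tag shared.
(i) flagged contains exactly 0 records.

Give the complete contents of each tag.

locked = {#935}; flagged = {}; shared = {#877, #994}; pinned = {}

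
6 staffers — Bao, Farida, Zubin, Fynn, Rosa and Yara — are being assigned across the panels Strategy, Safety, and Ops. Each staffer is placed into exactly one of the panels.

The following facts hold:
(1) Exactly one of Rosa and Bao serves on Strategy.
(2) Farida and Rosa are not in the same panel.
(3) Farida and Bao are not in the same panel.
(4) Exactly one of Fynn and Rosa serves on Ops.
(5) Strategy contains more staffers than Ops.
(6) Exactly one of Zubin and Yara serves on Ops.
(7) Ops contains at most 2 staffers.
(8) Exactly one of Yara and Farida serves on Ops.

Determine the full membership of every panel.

Strategy = {Bao, Fynn, Zubin}; Safety = {Farida}; Ops = {Rosa, Yara}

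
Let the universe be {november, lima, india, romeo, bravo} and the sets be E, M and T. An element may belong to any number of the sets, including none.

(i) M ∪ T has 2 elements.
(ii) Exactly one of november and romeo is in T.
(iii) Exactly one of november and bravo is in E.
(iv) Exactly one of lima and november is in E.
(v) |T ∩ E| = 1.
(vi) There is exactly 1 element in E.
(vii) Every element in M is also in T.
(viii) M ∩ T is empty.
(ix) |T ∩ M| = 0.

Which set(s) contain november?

november: E, T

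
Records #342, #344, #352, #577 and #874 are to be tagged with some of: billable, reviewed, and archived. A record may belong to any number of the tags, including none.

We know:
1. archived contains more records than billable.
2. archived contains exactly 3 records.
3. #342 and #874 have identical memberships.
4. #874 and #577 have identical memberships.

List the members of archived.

archived = {#342, #577, #874}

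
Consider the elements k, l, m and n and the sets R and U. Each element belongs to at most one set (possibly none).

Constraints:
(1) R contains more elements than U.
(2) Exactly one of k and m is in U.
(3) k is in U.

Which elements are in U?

U = {k}

From (3): k ∈ U.
(2) (exactly one): m ∉ U.
Suppose l ∈ U: no assignment then satisfies all the clues, so l ∉ U.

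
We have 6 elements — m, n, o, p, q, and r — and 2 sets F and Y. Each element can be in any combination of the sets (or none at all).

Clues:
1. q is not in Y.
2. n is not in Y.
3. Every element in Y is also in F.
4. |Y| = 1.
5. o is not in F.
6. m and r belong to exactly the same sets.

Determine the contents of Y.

Y = {p}

From (1): q ∉ Y.
From (2): n ∉ Y.
From (5): o ∉ F.
(3) contrapositive: o ∉ Y.
Suppose m ∈ Y: no assignment then satisfies all the clues, so m ∉ Y.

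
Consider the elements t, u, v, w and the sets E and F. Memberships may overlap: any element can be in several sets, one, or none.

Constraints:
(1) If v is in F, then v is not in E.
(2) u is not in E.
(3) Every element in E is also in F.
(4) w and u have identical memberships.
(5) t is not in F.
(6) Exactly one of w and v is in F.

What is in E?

From (2): u ∉ E.
From (5): t ∉ F.
(3) contrapositive: t ∉ E.
(4): w matches u: w ∉ E.
Suppose v ∈ E: no assignment then satisfies all the clues, so v ∉ E.

E = {}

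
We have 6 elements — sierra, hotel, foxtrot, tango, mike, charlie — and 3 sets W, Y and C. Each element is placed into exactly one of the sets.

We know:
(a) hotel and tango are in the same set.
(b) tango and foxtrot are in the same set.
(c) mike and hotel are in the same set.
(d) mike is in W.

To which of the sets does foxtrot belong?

From (d): mike ∈ W.
(c): hotel matches mike: hotel ∈ W.
(a): tango matches hotel: tango ∈ W.
(b): foxtrot matches tango: foxtrot ∈ W.

foxtrot: W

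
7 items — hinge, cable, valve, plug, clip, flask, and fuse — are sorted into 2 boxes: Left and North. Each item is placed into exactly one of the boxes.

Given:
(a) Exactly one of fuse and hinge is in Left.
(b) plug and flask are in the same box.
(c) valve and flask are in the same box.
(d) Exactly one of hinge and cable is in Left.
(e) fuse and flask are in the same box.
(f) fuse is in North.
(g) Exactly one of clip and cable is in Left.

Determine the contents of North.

North = {cable, flask, fuse, plug, valve}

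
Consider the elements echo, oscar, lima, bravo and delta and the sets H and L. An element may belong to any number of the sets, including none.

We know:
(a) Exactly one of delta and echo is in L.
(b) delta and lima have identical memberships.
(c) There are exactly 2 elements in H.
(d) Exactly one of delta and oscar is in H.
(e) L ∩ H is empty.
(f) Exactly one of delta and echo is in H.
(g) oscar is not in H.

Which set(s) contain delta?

From (g): oscar ∉ H.
(d) (exactly one): delta ∈ H.
(e) (disjoint): delta ∉ L.
(f) (exactly one): echo ∉ H.
(a) (exactly one): echo ∈ L.
(b): lima matches delta: lima ∈ H.
(b): lima matches delta: lima ∉ L.
(c): H already has 2, so the rest are out.

delta: H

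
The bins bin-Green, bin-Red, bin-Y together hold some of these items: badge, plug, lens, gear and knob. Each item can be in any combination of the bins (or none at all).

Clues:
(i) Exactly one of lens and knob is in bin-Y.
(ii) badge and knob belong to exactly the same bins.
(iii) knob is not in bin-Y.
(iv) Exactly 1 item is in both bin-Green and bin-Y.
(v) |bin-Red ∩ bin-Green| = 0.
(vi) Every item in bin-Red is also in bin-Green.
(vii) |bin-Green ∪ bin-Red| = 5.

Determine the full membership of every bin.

bin-Green = {badge, gear, knob, lens, plug}; bin-Red = {}; bin-Y = {lens}

From (iii): knob ∉ bin-Y.
(i) (exactly one): lens ∈ bin-Y.
(ii): badge matches knob: badge ∉ bin-Y.
Suppose badge ∉ bin-Green: no assignment then satisfies all the clues, so badge ∈ bin-Green.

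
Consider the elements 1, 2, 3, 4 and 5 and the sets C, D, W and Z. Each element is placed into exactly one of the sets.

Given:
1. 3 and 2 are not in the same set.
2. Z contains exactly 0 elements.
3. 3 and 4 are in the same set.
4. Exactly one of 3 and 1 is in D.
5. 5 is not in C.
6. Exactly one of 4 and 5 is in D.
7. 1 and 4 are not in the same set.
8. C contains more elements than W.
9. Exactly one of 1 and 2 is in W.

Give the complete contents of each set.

C = {3, 4}; D = {1, 5}; W = {2}; Z = {}

From (5): 5 ∉ C.
(2): Z already has 0, so the rest are out.
Suppose 1 ∈ C: no assignment then satisfies all the clues, so 1 ∉ C.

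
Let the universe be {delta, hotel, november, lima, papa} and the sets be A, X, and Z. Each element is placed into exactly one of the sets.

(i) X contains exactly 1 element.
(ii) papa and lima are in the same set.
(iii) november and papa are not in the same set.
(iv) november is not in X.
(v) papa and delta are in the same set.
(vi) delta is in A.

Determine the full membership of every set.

A = {delta, lima, papa}; X = {hotel}; Z = {november}

From (iv): november ∉ X.
From (vi): delta ∈ A.
(v): papa matches delta: papa ∈ A.
(ii): lima matches papa: lima ∈ A.
(iii): november ∉ A.
Only one set left: november ∈ Z.
(i): only 1 candidates remain for X, so all are in.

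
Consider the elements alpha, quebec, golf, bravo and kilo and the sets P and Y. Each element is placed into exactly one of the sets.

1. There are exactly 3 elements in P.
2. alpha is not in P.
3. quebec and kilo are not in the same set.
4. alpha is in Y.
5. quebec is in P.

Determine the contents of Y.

Y = {alpha, kilo}

From (2): alpha ∉ P.
From (4): alpha ∈ Y.
From (5): quebec ∈ P.
(3): kilo ∉ P.
Only one set left: kilo ∈ Y.
(1): only 3 candidates remain for P, so all are in.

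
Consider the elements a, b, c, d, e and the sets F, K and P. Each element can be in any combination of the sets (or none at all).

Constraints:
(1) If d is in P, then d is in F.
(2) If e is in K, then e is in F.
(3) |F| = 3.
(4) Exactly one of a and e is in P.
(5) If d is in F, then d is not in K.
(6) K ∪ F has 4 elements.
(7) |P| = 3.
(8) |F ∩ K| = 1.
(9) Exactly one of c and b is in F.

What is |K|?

2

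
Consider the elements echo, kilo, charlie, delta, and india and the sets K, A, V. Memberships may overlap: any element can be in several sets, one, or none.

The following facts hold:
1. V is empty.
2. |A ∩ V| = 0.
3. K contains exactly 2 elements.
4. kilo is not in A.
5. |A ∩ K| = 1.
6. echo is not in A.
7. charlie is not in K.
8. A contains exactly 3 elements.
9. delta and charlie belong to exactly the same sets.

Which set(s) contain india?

india: A, K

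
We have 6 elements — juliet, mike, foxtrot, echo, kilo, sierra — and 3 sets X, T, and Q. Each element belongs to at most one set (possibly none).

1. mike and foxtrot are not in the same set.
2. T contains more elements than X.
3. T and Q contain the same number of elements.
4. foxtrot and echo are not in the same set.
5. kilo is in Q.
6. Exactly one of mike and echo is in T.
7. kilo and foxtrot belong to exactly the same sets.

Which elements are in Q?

Q = {foxtrot, kilo}

From (5): kilo ∈ Q.
(7): foxtrot matches kilo: foxtrot ∉ X.
(7): foxtrot matches kilo: foxtrot ∉ T.
(7): foxtrot matches kilo: foxtrot ∈ Q.
(1): mike ∉ Q.
(4): echo ∉ Q.
Suppose juliet ∈ Q: no assignment then satisfies all the clues, so juliet ∉ Q.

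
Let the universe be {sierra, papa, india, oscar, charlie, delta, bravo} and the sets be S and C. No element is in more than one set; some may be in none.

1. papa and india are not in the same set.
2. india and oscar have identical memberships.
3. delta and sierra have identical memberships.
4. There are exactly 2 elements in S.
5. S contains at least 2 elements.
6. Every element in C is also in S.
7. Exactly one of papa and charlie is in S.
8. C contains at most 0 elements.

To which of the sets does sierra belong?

(8): C already has 0, so the rest are out.
Suppose sierra ∈ S: no assignment then satisfies all the clues, so sierra ∉ S.

sierra: none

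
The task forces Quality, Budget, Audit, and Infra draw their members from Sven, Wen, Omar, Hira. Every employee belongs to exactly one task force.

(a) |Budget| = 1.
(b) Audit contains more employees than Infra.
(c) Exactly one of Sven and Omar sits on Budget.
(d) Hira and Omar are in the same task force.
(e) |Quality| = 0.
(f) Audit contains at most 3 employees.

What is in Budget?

Budget = {Sven}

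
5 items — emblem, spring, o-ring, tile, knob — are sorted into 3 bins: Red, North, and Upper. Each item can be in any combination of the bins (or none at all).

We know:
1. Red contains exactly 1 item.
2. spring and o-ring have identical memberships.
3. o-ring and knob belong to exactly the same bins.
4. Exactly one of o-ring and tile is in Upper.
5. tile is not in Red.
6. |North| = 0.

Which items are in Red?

Red = {emblem}

From (5): tile ∉ Red.
(6): North already has 0, so the rest are out.
Suppose emblem ∉ Red: no assignment then satisfies all the clues, so emblem ∈ Red.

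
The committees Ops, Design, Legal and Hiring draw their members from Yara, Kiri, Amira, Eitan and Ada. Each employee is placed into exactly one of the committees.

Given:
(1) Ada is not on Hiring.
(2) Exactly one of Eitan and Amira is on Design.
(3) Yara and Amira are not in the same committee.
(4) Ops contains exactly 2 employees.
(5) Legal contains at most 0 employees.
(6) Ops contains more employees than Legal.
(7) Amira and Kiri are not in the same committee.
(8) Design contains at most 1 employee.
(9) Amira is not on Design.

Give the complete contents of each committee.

From (1): Ada ∉ Hiring.
From (9): Amira ∉ Design.
(2) (exactly one): Eitan ∈ Design.
(5): Legal already has 0, so the rest are out.
(8): Design already has 1, so the rest are out.
Only one committee left: Ada ∈ Ops.
Suppose Yara ∈ Ops: no assignment then satisfies all the clues, so Yara ∉ Ops.

Ops = {Ada, Amira}; Design = {Eitan}; Legal = {}; Hiring = {Kiri, Yara}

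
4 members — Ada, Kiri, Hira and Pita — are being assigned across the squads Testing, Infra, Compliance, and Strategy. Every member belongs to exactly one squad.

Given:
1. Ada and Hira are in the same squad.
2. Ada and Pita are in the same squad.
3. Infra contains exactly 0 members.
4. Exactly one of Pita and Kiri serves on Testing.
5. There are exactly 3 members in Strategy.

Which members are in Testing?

Testing = {Kiri}

(3): Infra already has 0, so the rest are out.
Suppose Ada ∈ Testing: no assignment then satisfies all the clues, so Ada ∉ Testing.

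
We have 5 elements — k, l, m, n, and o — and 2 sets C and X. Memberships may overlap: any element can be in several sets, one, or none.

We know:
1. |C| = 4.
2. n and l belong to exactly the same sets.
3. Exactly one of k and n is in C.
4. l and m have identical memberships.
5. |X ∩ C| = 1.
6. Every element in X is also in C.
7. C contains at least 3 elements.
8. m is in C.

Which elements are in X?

X = {o}

From (8): m ∈ C.
(4): l matches m: l ∈ C.
(2): n matches l: n ∈ C.
(3) (exactly one): k ∉ C.
(6) contrapositive: k ∉ X.
(1): only 4 candidates remain for C, so all are in.
Suppose l ∈ X: no assignment then satisfies all the clues, so l ∉ X.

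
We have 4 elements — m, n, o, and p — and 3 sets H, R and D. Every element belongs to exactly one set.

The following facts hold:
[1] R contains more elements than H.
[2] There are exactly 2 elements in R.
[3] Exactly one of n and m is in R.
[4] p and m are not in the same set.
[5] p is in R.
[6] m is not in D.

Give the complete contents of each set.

H = {m}; R = {n, p}; D = {o}

From (5): p ∈ R.
From (6): m ∉ D.
(4): m ∉ R.
Only one set left: m ∈ H.
(3) (exactly one): n ∈ R.
(2): R already has 2, so the rest are out.
Suppose o ∈ H: no assignment then satisfies all the clues, so o ∉ H.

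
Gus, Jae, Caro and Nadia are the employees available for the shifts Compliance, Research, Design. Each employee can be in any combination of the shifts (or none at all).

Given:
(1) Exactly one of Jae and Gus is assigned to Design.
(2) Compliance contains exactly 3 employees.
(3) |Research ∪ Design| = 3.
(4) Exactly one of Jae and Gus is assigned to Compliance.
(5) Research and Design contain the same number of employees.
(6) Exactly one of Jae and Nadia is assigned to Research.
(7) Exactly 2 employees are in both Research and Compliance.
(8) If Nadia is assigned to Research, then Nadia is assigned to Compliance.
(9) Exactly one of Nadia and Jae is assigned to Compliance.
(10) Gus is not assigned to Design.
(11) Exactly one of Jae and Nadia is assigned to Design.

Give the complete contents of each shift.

Compliance = {Caro, Gus, Nadia}; Research = {Caro, Nadia}; Design = {Caro, Jae}

From (10): Gus ∉ Design.
(1) (exactly one): Jae ∈ Design.
(11) (exactly one): Nadia ∉ Design.
Suppose Gus ∉ Compliance: no assignment then satisfies all the clues, so Gus ∈ Compliance.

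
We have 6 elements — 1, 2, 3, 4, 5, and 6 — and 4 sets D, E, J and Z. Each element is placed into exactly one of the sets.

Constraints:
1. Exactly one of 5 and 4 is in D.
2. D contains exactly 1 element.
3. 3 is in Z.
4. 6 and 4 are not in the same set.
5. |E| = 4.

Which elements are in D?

D = {4}

From (3): 3 ∈ Z.
Suppose 1 ∈ D: no assignment then satisfies all the clues, so 1 ∉ D.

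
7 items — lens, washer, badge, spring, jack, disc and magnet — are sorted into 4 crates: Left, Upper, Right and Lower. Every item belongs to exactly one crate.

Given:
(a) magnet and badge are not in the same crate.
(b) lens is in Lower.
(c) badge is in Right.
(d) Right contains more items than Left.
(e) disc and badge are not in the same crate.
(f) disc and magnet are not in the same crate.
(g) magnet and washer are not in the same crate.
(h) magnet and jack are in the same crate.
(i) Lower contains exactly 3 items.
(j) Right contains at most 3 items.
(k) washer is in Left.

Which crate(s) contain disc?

disc: Upper

From (b): lens ∈ Lower.
From (c): badge ∈ Right.
From (k): washer ∈ Left.
(a): magnet ∉ Right.
(e): disc ∉ Right.
(g): magnet ∉ Left.
(h): jack matches magnet: jack ∉ Left.
(h): jack matches magnet: jack ∉ Right.
Suppose disc ∈ Left: no assignment then satisfies all the clues, so disc ∉ Left.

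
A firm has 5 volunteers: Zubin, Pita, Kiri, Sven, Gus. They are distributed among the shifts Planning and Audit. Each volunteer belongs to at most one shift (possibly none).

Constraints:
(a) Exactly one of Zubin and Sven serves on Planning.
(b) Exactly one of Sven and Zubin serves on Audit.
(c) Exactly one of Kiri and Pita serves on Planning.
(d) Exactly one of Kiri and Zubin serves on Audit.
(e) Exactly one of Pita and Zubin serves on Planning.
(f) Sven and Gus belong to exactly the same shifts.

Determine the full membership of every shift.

Planning = {Gus, Pita, Sven}; Audit = {Zubin}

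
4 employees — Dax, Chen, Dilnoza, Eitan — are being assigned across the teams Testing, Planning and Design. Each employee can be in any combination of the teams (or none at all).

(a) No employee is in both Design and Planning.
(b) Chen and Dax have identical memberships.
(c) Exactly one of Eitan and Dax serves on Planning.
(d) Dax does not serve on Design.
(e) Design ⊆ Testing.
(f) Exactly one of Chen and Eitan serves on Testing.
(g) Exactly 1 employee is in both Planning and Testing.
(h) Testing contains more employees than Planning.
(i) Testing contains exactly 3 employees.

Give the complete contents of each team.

From (d): Dax ∉ Design.
(b): Chen matches Dax: Chen ∉ Design.
Suppose Dax ∉ Testing: no assignment then satisfies all the clues, so Dax ∈ Testing.

Testing = {Chen, Dax, Dilnoza}; Planning = {Dilnoza, Eitan}; Design = {}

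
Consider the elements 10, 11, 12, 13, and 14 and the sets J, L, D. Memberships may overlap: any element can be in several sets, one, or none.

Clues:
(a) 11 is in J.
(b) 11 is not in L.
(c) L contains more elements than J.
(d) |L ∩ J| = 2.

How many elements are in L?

4

From (a): 11 ∈ J.
From (b): 11 ∉ L.
Suppose 10 ∉ L: no assignment then satisfies all the clues, so 10 ∈ L.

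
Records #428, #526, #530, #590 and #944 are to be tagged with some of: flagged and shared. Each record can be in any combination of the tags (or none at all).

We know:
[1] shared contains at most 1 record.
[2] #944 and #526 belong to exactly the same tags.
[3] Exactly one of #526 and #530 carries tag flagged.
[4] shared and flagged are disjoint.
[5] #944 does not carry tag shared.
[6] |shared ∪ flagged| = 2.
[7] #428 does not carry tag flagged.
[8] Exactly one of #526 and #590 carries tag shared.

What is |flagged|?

1

From (5): #944 ∉ shared.
From (7): #428 ∉ flagged.
(2): #526 matches #944: #526 ∉ shared.
(8) (exactly one): #590 ∈ shared.
(1): shared already has 1, so the rest are out.
(4) (disjoint): #590 ∉ flagged.
Suppose #526 ∈ flagged: no assignment then satisfies all the clues, so #526 ∉ flagged.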